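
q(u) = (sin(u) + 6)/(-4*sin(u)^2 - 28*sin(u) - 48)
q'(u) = (8*sin(u)*cos(u) + 28*cos(u))*(sin(u) + 6)/(-4*sin(u)^2 - 28*sin(u) - 48)^2 + cos(u)/(-4*sin(u)^2 - 28*sin(u) - 48)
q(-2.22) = -0.18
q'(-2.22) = -0.06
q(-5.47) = -0.10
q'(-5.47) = 0.02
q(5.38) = -0.18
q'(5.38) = 0.06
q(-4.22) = -0.09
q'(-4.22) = -0.01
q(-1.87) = -0.20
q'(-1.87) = -0.04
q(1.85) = -0.09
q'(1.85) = -0.01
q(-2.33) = -0.18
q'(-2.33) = -0.07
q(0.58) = -0.10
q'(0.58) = 0.03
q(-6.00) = -0.11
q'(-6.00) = 0.04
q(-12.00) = -0.10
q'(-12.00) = 0.03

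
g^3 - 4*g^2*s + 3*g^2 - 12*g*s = g*(g + 3)*(g - 4*s)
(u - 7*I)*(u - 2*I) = u^2 - 9*I*u - 14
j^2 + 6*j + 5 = (j + 1)*(j + 5)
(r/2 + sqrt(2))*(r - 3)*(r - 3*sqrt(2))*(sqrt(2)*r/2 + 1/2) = sqrt(2)*r^4/4 - 3*sqrt(2)*r^3/4 - r^3/4 - 13*sqrt(2)*r^2/4 + 3*r^2/4 - 3*r + 39*sqrt(2)*r/4 + 9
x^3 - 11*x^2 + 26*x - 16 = (x - 8)*(x - 2)*(x - 1)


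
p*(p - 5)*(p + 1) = p^3 - 4*p^2 - 5*p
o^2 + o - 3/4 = (o - 1/2)*(o + 3/2)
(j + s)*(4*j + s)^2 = 16*j^3 + 24*j^2*s + 9*j*s^2 + s^3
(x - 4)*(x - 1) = x^2 - 5*x + 4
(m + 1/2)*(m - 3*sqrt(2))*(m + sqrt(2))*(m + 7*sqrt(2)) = m^4 + m^3/2 + 5*sqrt(2)*m^3 - 34*m^2 + 5*sqrt(2)*m^2/2 - 42*sqrt(2)*m - 17*m - 21*sqrt(2)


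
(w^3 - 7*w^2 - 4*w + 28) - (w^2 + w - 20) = w^3 - 8*w^2 - 5*w + 48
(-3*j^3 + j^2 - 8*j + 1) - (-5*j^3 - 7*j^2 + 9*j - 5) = 2*j^3 + 8*j^2 - 17*j + 6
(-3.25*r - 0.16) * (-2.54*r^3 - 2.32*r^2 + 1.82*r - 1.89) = 8.255*r^4 + 7.9464*r^3 - 5.5438*r^2 + 5.8513*r + 0.3024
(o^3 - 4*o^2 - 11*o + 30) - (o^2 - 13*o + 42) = o^3 - 5*o^2 + 2*o - 12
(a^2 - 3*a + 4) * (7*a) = 7*a^3 - 21*a^2 + 28*a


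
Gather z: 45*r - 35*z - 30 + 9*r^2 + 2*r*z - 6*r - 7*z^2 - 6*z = 9*r^2 + 39*r - 7*z^2 + z*(2*r - 41) - 30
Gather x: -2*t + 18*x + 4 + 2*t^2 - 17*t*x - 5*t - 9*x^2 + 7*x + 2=2*t^2 - 7*t - 9*x^2 + x*(25 - 17*t) + 6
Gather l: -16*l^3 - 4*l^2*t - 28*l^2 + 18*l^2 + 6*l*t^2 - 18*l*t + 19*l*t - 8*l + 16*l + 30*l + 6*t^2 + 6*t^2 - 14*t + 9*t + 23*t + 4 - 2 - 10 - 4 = -16*l^3 + l^2*(-4*t - 10) + l*(6*t^2 + t + 38) + 12*t^2 + 18*t - 12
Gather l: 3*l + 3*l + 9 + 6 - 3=6*l + 12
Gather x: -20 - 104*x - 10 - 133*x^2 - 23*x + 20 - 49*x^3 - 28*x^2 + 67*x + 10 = -49*x^3 - 161*x^2 - 60*x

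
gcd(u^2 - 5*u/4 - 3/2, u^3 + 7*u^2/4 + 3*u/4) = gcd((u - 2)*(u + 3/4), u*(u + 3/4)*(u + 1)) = u + 3/4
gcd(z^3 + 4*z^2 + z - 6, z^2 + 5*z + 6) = z^2 + 5*z + 6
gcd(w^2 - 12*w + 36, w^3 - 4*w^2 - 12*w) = w - 6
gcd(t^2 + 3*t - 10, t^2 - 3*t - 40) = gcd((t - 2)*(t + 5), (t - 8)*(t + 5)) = t + 5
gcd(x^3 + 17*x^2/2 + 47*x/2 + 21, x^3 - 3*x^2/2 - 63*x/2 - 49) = x^2 + 11*x/2 + 7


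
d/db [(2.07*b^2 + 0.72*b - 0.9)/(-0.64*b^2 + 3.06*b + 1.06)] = (6.795*b^2 + 3.2364*b + 3.5172)/(0.4096*b^4 - 3.9168*b^3 + 8.0068*b^2 + 6.4872*b + 1.1236)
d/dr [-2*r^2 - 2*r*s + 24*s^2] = -4*r - 2*s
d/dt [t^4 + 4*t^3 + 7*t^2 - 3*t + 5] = 4*t^3 + 12*t^2 + 14*t - 3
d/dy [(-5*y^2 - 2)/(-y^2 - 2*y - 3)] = 2*(5*y^2 + 13*y - 2)/(y^4 + 4*y^3 + 10*y^2 + 12*y + 9)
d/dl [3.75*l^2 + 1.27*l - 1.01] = 7.5*l + 1.27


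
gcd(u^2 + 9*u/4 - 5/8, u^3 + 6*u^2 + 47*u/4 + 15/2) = u + 5/2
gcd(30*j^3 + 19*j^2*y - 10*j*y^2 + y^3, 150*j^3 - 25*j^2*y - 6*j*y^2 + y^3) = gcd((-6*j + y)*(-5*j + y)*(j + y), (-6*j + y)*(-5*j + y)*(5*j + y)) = 30*j^2 - 11*j*y + y^2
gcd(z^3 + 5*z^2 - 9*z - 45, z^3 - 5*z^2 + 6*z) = z - 3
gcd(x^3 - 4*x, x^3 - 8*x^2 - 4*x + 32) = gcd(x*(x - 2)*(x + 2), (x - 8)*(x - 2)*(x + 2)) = x^2 - 4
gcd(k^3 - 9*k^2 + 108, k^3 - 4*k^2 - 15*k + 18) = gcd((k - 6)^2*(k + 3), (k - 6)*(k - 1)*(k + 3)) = k^2 - 3*k - 18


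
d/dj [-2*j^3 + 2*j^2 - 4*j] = -6*j^2 + 4*j - 4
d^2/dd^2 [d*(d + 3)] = 2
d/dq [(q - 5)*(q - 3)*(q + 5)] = 3*q^2 - 6*q - 25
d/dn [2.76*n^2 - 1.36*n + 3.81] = 5.52*n - 1.36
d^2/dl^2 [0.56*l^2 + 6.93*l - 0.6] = 1.12000000000000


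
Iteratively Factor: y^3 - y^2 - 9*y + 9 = (y - 3)*(y^2 + 2*y - 3) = (y - 3)*(y + 3)*(y - 1)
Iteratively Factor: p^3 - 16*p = (p - 4)*(p^2 + 4*p) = p*(p - 4)*(p + 4)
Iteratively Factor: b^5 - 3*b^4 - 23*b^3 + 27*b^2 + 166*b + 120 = (b - 4)*(b^4 + b^3 - 19*b^2 - 49*b - 30) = (b - 4)*(b + 1)*(b^3 - 19*b - 30) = (b - 5)*(b - 4)*(b + 1)*(b^2 + 5*b + 6) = (b - 5)*(b - 4)*(b + 1)*(b + 3)*(b + 2)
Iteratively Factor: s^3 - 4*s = (s - 2)*(s^2 + 2*s) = (s - 2)*(s + 2)*(s)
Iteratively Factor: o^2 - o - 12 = (o - 4)*(o + 3)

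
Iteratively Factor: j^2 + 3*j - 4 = (j - 1)*(j + 4)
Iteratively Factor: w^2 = (w)*(w)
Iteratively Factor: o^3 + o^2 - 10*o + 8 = (o + 4)*(o^2 - 3*o + 2) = (o - 1)*(o + 4)*(o - 2)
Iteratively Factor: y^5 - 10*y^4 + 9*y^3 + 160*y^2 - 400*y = (y - 5)*(y^4 - 5*y^3 - 16*y^2 + 80*y) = y*(y - 5)*(y^3 - 5*y^2 - 16*y + 80) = y*(y - 5)*(y + 4)*(y^2 - 9*y + 20) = y*(y - 5)*(y - 4)*(y + 4)*(y - 5)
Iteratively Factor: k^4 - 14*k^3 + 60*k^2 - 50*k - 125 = (k - 5)*(k^3 - 9*k^2 + 15*k + 25) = (k - 5)^2*(k^2 - 4*k - 5) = (k - 5)^3*(k + 1)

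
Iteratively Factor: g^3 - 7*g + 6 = (g + 3)*(g^2 - 3*g + 2) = (g - 2)*(g + 3)*(g - 1)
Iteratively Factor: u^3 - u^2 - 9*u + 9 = (u - 1)*(u^2 - 9) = (u - 1)*(u + 3)*(u - 3)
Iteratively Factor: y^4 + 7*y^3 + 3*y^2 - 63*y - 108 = (y + 3)*(y^3 + 4*y^2 - 9*y - 36) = (y - 3)*(y + 3)*(y^2 + 7*y + 12) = (y - 3)*(y + 3)*(y + 4)*(y + 3)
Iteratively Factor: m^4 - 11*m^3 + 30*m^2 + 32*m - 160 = (m - 5)*(m^3 - 6*m^2 + 32) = (m - 5)*(m - 4)*(m^2 - 2*m - 8) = (m - 5)*(m - 4)^2*(m + 2)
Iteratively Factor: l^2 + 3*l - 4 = (l - 1)*(l + 4)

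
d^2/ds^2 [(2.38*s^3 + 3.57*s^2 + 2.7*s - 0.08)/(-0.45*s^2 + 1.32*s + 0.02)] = (3.5527136788005e-15*s^4 - 13.671324*s^3 - 0.472571999999999*s^2 - 0.436632000000001*s + 0.419928)/(0.091125*s^6 - 0.8019*s^5 + 2.34009*s^4 - 2.228688*s^3 - 0.104004*s^2 - 0.001584*s - 8.0e-6)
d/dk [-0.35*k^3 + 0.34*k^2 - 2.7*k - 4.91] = -1.05*k^2 + 0.68*k - 2.7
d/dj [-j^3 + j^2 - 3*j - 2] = -3*j^2 + 2*j - 3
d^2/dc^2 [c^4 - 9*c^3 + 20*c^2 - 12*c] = 12*c^2 - 54*c + 40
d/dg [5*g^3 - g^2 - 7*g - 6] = 15*g^2 - 2*g - 7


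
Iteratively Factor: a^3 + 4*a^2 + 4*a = (a)*(a^2 + 4*a + 4) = a*(a + 2)*(a + 2)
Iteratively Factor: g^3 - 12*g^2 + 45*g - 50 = (g - 5)*(g^2 - 7*g + 10) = (g - 5)*(g - 2)*(g - 5)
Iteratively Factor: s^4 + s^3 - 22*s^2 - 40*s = (s + 2)*(s^3 - s^2 - 20*s) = (s - 5)*(s + 2)*(s^2 + 4*s) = (s - 5)*(s + 2)*(s + 4)*(s)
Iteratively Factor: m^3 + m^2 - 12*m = (m - 3)*(m^2 + 4*m) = m*(m - 3)*(m + 4)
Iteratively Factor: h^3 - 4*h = (h)*(h^2 - 4) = h*(h - 2)*(h + 2)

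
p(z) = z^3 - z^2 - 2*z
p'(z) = 3*z^2 - 2*z - 2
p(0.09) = -0.19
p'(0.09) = -2.16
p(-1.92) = -6.92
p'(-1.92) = 12.90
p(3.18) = 15.69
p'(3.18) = 21.98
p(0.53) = -1.19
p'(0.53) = -2.22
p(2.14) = 0.94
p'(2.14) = 7.46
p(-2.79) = -23.92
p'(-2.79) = 26.93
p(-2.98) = -29.38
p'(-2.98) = 30.60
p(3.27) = 17.73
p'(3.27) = 23.54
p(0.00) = 0.00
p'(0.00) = -2.00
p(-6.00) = -240.00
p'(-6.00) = 118.00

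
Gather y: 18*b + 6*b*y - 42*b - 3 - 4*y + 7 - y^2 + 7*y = -24*b - y^2 + y*(6*b + 3) + 4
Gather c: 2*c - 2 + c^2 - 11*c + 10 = c^2 - 9*c + 8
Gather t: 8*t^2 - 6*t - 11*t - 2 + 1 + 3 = 8*t^2 - 17*t + 2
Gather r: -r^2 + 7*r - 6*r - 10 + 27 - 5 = -r^2 + r + 12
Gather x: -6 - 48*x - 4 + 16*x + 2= -32*x - 8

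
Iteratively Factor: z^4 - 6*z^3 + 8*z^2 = (z)*(z^3 - 6*z^2 + 8*z) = z*(z - 4)*(z^2 - 2*z) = z*(z - 4)*(z - 2)*(z)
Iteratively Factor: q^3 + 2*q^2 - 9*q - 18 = (q - 3)*(q^2 + 5*q + 6) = (q - 3)*(q + 2)*(q + 3)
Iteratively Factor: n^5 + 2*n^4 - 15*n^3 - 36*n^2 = (n)*(n^4 + 2*n^3 - 15*n^2 - 36*n) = n*(n + 3)*(n^3 - n^2 - 12*n) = n*(n - 4)*(n + 3)*(n^2 + 3*n) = n^2*(n - 4)*(n + 3)*(n + 3)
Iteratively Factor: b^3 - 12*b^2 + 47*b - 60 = (b - 3)*(b^2 - 9*b + 20) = (b - 4)*(b - 3)*(b - 5)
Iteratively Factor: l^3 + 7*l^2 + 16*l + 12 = (l + 2)*(l^2 + 5*l + 6) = (l + 2)^2*(l + 3)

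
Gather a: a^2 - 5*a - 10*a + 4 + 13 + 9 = a^2 - 15*a + 26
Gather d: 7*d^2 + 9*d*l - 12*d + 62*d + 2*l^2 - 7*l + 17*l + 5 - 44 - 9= 7*d^2 + d*(9*l + 50) + 2*l^2 + 10*l - 48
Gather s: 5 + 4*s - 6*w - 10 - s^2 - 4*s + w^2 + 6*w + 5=-s^2 + w^2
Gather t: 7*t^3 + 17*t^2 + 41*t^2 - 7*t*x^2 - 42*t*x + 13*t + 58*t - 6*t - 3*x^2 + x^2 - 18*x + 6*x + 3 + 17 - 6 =7*t^3 + 58*t^2 + t*(-7*x^2 - 42*x + 65) - 2*x^2 - 12*x + 14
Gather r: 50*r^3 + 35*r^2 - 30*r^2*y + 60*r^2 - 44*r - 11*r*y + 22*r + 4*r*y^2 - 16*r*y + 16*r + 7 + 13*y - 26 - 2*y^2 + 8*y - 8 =50*r^3 + r^2*(95 - 30*y) + r*(4*y^2 - 27*y - 6) - 2*y^2 + 21*y - 27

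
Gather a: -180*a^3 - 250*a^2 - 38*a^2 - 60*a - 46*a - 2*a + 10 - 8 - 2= -180*a^3 - 288*a^2 - 108*a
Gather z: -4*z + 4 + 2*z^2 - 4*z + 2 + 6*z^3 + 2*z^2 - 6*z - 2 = 6*z^3 + 4*z^2 - 14*z + 4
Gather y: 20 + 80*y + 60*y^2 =60*y^2 + 80*y + 20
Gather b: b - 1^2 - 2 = b - 3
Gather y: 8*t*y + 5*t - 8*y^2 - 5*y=5*t - 8*y^2 + y*(8*t - 5)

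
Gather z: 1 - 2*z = 1 - 2*z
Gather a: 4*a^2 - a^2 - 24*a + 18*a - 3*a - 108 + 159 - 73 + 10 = 3*a^2 - 9*a - 12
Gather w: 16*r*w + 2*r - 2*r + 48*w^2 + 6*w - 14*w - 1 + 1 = 48*w^2 + w*(16*r - 8)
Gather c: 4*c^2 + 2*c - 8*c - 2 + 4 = 4*c^2 - 6*c + 2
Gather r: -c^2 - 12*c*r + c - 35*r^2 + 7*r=-c^2 + c - 35*r^2 + r*(7 - 12*c)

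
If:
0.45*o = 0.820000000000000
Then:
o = 1.82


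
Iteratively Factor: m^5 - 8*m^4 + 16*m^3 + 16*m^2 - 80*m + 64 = (m + 2)*(m^4 - 10*m^3 + 36*m^2 - 56*m + 32) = (m - 2)*(m + 2)*(m^3 - 8*m^2 + 20*m - 16) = (m - 2)^2*(m + 2)*(m^2 - 6*m + 8) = (m - 4)*(m - 2)^2*(m + 2)*(m - 2)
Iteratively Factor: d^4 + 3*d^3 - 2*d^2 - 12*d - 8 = (d + 2)*(d^3 + d^2 - 4*d - 4) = (d + 1)*(d + 2)*(d^2 - 4) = (d - 2)*(d + 1)*(d + 2)*(d + 2)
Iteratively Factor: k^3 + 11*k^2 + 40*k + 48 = (k + 4)*(k^2 + 7*k + 12) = (k + 4)^2*(k + 3)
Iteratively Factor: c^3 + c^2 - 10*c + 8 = (c - 1)*(c^2 + 2*c - 8) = (c - 1)*(c + 4)*(c - 2)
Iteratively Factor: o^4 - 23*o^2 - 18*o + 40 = (o - 1)*(o^3 + o^2 - 22*o - 40) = (o - 1)*(o + 4)*(o^2 - 3*o - 10) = (o - 5)*(o - 1)*(o + 4)*(o + 2)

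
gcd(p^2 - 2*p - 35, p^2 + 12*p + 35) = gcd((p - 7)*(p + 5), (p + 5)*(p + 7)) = p + 5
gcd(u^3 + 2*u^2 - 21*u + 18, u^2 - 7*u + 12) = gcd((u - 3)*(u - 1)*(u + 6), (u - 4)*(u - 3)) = u - 3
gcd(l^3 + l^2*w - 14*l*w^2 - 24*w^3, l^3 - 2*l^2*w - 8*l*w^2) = -l^2 + 2*l*w + 8*w^2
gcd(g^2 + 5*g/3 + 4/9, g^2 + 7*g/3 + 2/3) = g + 1/3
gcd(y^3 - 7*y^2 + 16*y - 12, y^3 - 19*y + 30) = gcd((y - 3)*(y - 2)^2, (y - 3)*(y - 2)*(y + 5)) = y^2 - 5*y + 6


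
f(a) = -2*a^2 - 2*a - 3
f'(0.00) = -2.00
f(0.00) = -3.00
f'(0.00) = -2.00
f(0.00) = -3.00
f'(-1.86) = 5.44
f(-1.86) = -6.20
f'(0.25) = -3.00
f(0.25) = -3.62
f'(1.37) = -7.48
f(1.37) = -9.49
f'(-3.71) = 12.84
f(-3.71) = -23.11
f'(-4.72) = 16.88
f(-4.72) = -38.12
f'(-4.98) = 17.92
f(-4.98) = -42.64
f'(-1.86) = 5.44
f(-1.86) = -6.20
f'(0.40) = -3.60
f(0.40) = -4.12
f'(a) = -4*a - 2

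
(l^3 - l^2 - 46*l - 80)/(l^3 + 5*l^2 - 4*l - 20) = (l - 8)/(l - 2)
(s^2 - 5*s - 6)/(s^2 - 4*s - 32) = (-s^2 + 5*s + 6)/(-s^2 + 4*s + 32)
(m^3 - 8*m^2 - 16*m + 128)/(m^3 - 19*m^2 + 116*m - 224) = (m + 4)/(m - 7)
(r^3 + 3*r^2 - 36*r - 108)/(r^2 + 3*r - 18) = (r^2 - 3*r - 18)/(r - 3)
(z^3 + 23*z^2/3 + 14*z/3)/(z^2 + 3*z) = (3*z^2 + 23*z + 14)/(3*(z + 3))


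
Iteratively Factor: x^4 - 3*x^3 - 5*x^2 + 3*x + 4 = (x + 1)*(x^3 - 4*x^2 - x + 4) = (x + 1)^2*(x^2 - 5*x + 4) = (x - 1)*(x + 1)^2*(x - 4)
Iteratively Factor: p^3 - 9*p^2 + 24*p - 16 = (p - 4)*(p^2 - 5*p + 4) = (p - 4)*(p - 1)*(p - 4)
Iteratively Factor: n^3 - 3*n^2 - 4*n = (n + 1)*(n^2 - 4*n) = n*(n + 1)*(n - 4)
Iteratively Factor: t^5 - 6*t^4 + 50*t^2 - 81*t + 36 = (t - 1)*(t^4 - 5*t^3 - 5*t^2 + 45*t - 36) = (t - 1)^2*(t^3 - 4*t^2 - 9*t + 36) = (t - 1)^2*(t + 3)*(t^2 - 7*t + 12) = (t - 3)*(t - 1)^2*(t + 3)*(t - 4)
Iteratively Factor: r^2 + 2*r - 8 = (r - 2)*(r + 4)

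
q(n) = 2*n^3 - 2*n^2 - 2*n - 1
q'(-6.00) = 238.00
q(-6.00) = -493.00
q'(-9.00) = 520.00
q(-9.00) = -1603.00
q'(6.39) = 217.43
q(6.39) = 426.39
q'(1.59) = 6.81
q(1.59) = -1.20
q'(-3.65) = 92.54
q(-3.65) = -117.60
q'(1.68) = 8.21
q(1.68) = -0.52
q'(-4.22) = 121.73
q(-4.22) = -178.48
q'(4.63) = 108.10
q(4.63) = 145.37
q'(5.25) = 142.38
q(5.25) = 222.78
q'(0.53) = -2.43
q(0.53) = -2.32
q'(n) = 6*n^2 - 4*n - 2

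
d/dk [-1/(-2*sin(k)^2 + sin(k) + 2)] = (1 - 4*sin(k))*cos(k)/(sin(k) + cos(2*k) + 1)^2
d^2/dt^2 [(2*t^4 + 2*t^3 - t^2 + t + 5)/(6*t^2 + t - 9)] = 2*(72*t^6 + 36*t^5 - 318*t^4 + 8*t^3 + 1296*t^2 + 738*t + 203)/(216*t^6 + 108*t^5 - 954*t^4 - 323*t^3 + 1431*t^2 + 243*t - 729)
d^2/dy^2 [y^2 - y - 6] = 2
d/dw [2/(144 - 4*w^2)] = w/(w^2 - 36)^2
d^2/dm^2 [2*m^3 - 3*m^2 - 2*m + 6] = 12*m - 6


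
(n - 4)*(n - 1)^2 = n^3 - 6*n^2 + 9*n - 4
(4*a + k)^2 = 16*a^2 + 8*a*k + k^2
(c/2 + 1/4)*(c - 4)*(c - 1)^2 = c^4/2 - 11*c^3/4 + 3*c^2 + c/4 - 1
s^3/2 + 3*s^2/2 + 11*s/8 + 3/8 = (s/2 + 1/2)*(s + 1/2)*(s + 3/2)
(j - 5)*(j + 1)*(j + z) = j^3 + j^2*z - 4*j^2 - 4*j*z - 5*j - 5*z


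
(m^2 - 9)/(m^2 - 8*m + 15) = (m + 3)/(m - 5)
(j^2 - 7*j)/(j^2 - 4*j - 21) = j/(j + 3)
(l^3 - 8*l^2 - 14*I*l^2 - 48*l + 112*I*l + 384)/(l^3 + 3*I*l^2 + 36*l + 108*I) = (l^2 - 8*l*(1 + I) + 64*I)/(l^2 + 9*I*l - 18)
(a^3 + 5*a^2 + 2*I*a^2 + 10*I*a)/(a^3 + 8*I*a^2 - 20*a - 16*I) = a*(a + 5)/(a^2 + 6*I*a - 8)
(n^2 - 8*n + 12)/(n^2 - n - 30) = (n - 2)/(n + 5)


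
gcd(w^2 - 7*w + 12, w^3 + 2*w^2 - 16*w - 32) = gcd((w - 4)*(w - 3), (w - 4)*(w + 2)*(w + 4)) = w - 4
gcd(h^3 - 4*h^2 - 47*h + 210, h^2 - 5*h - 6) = h - 6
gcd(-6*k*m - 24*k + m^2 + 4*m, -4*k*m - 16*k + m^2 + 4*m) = m + 4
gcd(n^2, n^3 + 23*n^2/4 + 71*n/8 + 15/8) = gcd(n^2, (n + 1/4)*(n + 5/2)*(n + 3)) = 1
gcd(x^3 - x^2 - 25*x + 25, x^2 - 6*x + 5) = x^2 - 6*x + 5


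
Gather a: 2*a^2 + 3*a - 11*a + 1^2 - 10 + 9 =2*a^2 - 8*a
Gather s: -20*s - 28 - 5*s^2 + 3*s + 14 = -5*s^2 - 17*s - 14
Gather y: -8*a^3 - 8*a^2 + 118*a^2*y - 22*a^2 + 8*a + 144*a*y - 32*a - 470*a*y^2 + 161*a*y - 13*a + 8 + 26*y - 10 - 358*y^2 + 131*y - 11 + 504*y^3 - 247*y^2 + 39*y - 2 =-8*a^3 - 30*a^2 - 37*a + 504*y^3 + y^2*(-470*a - 605) + y*(118*a^2 + 305*a + 196) - 15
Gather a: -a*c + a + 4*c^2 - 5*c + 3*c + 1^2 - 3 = a*(1 - c) + 4*c^2 - 2*c - 2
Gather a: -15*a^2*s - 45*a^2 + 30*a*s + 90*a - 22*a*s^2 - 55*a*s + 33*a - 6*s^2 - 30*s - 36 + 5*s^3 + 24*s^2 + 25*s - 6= a^2*(-15*s - 45) + a*(-22*s^2 - 25*s + 123) + 5*s^3 + 18*s^2 - 5*s - 42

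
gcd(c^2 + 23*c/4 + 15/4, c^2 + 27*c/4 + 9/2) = c + 3/4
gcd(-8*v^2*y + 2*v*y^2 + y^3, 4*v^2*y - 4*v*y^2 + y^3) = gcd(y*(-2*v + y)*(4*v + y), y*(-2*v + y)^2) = -2*v*y + y^2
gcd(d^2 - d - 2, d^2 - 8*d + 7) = 1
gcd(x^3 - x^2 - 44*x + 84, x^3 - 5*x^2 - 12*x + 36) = x^2 - 8*x + 12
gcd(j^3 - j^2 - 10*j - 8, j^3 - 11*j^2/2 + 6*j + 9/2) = 1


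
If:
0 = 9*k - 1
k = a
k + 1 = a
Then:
No Solution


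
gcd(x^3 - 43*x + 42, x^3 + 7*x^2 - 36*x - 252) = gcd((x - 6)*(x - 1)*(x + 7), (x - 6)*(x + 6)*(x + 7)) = x^2 + x - 42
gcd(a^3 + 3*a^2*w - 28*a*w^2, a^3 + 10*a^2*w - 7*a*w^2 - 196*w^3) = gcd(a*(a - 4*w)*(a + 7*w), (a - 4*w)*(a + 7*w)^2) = -a^2 - 3*a*w + 28*w^2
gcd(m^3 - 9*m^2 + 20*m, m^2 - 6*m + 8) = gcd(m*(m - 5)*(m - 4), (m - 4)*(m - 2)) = m - 4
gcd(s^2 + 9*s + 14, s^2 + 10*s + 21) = s + 7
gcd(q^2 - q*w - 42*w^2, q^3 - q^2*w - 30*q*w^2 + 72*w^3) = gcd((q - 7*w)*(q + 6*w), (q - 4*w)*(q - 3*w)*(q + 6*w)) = q + 6*w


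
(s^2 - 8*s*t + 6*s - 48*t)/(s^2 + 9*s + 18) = (s - 8*t)/(s + 3)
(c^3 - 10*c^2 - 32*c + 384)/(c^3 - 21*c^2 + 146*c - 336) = (c^2 - 2*c - 48)/(c^2 - 13*c + 42)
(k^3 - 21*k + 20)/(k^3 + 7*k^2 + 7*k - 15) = (k - 4)/(k + 3)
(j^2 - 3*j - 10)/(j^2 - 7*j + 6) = (j^2 - 3*j - 10)/(j^2 - 7*j + 6)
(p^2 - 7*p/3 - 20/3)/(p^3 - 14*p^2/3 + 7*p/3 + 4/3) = (3*p + 5)/(3*p^2 - 2*p - 1)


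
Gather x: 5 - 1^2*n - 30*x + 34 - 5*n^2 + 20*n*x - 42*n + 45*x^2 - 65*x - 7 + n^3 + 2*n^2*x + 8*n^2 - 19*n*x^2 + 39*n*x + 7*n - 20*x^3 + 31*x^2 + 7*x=n^3 + 3*n^2 - 36*n - 20*x^3 + x^2*(76 - 19*n) + x*(2*n^2 + 59*n - 88) + 32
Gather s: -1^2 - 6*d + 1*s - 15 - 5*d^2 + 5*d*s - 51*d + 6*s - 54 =-5*d^2 - 57*d + s*(5*d + 7) - 70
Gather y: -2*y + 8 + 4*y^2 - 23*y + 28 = 4*y^2 - 25*y + 36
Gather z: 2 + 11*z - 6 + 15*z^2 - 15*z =15*z^2 - 4*z - 4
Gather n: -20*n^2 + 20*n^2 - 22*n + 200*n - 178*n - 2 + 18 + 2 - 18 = 0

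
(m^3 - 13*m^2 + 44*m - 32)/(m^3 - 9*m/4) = 4*(m^3 - 13*m^2 + 44*m - 32)/(m*(4*m^2 - 9))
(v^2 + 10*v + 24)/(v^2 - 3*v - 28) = (v + 6)/(v - 7)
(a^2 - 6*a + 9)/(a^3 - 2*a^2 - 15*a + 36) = 1/(a + 4)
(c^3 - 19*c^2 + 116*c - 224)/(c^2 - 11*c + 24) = (c^2 - 11*c + 28)/(c - 3)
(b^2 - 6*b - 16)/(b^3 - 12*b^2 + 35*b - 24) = (b + 2)/(b^2 - 4*b + 3)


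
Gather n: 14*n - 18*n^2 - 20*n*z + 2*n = -18*n^2 + n*(16 - 20*z)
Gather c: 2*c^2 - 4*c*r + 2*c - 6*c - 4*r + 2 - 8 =2*c^2 + c*(-4*r - 4) - 4*r - 6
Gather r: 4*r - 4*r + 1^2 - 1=0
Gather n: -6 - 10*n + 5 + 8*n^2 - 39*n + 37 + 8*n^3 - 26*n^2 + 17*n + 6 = 8*n^3 - 18*n^2 - 32*n + 42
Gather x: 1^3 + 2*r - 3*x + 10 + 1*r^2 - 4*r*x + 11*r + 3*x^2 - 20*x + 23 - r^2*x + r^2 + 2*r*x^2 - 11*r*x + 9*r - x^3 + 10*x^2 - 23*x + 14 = 2*r^2 + 22*r - x^3 + x^2*(2*r + 13) + x*(-r^2 - 15*r - 46) + 48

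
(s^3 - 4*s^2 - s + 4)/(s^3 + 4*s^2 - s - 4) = (s - 4)/(s + 4)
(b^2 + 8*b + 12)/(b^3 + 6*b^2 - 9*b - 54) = (b + 2)/(b^2 - 9)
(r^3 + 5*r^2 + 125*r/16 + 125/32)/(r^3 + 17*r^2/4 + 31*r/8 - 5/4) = (16*r^2 + 40*r + 25)/(4*(4*r^2 + 7*r - 2))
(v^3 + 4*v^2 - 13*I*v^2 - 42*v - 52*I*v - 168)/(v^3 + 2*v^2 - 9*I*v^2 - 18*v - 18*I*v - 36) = (v^2 + v*(4 - 7*I) - 28*I)/(v^2 + v*(2 - 3*I) - 6*I)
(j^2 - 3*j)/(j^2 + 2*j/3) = 3*(j - 3)/(3*j + 2)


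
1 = 1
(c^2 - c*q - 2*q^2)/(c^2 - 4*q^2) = (c + q)/(c + 2*q)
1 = 1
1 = 1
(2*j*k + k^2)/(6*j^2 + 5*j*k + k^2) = k/(3*j + k)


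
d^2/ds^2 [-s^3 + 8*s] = -6*s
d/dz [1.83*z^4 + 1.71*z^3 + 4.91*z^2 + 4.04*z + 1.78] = 7.32*z^3 + 5.13*z^2 + 9.82*z + 4.04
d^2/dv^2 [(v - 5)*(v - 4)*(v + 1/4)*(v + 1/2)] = 12*v^2 - 99*v/2 + 107/4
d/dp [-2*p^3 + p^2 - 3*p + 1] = -6*p^2 + 2*p - 3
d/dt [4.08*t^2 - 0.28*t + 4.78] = 8.16*t - 0.28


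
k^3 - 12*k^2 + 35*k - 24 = (k - 8)*(k - 3)*(k - 1)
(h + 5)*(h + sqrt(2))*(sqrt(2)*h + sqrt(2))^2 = 2*h^4 + 2*sqrt(2)*h^3 + 14*h^3 + 14*sqrt(2)*h^2 + 22*h^2 + 10*h + 22*sqrt(2)*h + 10*sqrt(2)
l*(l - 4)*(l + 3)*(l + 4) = l^4 + 3*l^3 - 16*l^2 - 48*l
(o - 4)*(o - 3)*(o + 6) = o^3 - o^2 - 30*o + 72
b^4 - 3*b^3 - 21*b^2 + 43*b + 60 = (b - 5)*(b - 3)*(b + 1)*(b + 4)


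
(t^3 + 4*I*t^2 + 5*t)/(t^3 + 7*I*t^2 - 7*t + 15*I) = t/(t + 3*I)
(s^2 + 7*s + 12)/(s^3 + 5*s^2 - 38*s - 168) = (s + 3)/(s^2 + s - 42)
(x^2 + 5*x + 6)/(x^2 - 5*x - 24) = (x + 2)/(x - 8)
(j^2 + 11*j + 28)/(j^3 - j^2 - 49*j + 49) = (j + 4)/(j^2 - 8*j + 7)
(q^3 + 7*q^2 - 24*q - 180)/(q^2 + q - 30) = q + 6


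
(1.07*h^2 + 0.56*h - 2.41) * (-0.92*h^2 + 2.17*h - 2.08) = -0.9844*h^4 + 1.8067*h^3 + 1.2068*h^2 - 6.3945*h + 5.0128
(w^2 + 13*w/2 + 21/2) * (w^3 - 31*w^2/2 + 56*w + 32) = w^5 - 9*w^4 - 137*w^3/4 + 933*w^2/4 + 796*w + 336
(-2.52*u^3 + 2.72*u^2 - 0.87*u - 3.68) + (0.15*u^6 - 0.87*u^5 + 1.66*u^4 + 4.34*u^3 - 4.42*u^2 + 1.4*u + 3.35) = 0.15*u^6 - 0.87*u^5 + 1.66*u^4 + 1.82*u^3 - 1.7*u^2 + 0.53*u - 0.33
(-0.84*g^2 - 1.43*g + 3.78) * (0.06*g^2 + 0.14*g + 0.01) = -0.0504*g^4 - 0.2034*g^3 + 0.0182*g^2 + 0.5149*g + 0.0378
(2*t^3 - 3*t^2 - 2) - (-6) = 2*t^3 - 3*t^2 + 4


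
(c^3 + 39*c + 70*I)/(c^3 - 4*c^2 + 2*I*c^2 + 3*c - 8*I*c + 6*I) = (c^2 - 2*I*c + 35)/(c^2 - 4*c + 3)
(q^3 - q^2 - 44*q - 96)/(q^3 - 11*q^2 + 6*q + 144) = (q + 4)/(q - 6)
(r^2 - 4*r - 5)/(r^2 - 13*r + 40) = (r + 1)/(r - 8)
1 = 1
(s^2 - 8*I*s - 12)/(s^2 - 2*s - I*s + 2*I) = (s^2 - 8*I*s - 12)/(s^2 - 2*s - I*s + 2*I)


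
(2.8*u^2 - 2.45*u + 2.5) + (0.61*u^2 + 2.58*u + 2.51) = 3.41*u^2 + 0.13*u + 5.01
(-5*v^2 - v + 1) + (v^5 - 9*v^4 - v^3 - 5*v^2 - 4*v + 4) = v^5 - 9*v^4 - v^3 - 10*v^2 - 5*v + 5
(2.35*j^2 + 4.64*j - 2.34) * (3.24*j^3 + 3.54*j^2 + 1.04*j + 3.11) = 7.614*j^5 + 23.3526*j^4 + 11.288*j^3 + 3.8505*j^2 + 11.9968*j - 7.2774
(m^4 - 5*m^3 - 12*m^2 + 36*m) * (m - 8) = m^5 - 13*m^4 + 28*m^3 + 132*m^2 - 288*m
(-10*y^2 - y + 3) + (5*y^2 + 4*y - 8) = -5*y^2 + 3*y - 5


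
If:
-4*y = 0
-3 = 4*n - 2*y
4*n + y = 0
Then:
No Solution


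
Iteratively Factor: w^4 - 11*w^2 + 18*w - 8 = (w - 1)*(w^3 + w^2 - 10*w + 8) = (w - 1)*(w + 4)*(w^2 - 3*w + 2) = (w - 1)^2*(w + 4)*(w - 2)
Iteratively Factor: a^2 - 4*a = (a - 4)*(a)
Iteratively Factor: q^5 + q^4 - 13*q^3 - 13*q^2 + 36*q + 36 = (q + 3)*(q^4 - 2*q^3 - 7*q^2 + 8*q + 12) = (q - 2)*(q + 3)*(q^3 - 7*q - 6) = (q - 3)*(q - 2)*(q + 3)*(q^2 + 3*q + 2) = (q - 3)*(q - 2)*(q + 1)*(q + 3)*(q + 2)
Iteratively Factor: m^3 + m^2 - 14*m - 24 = (m + 3)*(m^2 - 2*m - 8) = (m + 2)*(m + 3)*(m - 4)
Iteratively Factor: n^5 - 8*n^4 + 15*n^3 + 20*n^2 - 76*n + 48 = (n - 3)*(n^4 - 5*n^3 + 20*n - 16) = (n - 4)*(n - 3)*(n^3 - n^2 - 4*n + 4) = (n - 4)*(n - 3)*(n - 2)*(n^2 + n - 2) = (n - 4)*(n - 3)*(n - 2)*(n + 2)*(n - 1)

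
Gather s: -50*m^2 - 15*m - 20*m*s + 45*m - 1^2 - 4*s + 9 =-50*m^2 + 30*m + s*(-20*m - 4) + 8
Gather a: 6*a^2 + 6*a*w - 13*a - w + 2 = 6*a^2 + a*(6*w - 13) - w + 2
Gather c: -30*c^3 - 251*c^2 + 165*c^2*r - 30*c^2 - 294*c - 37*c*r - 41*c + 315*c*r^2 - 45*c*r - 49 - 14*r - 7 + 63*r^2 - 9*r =-30*c^3 + c^2*(165*r - 281) + c*(315*r^2 - 82*r - 335) + 63*r^2 - 23*r - 56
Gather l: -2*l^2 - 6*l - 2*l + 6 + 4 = -2*l^2 - 8*l + 10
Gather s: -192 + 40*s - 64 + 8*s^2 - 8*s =8*s^2 + 32*s - 256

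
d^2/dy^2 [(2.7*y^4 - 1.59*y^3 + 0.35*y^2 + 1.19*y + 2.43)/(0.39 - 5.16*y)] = (-431.33472*y^4 + 171.605088*y^3 - 24.126336*y^2 + 1.45103399999999*y - 134.296398)/(137.388096*y^3 - 31.151952*y^2 + 2.354508*y - 0.059319)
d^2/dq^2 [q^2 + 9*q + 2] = 2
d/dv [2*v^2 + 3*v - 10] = 4*v + 3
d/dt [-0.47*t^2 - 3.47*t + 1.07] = -0.94*t - 3.47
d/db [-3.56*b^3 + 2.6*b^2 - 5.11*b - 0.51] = -10.68*b^2 + 5.2*b - 5.11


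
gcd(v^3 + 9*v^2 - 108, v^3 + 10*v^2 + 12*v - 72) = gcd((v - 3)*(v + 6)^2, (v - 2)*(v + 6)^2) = v^2 + 12*v + 36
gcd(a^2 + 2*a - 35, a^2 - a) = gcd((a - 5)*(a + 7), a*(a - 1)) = 1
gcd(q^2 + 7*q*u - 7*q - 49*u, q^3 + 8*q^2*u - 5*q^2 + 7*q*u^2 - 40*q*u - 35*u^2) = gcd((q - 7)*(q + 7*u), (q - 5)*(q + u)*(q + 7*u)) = q + 7*u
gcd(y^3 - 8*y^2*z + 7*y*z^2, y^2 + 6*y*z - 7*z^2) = y - z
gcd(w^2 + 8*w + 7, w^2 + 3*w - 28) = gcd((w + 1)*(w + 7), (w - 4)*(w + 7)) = w + 7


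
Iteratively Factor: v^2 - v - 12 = (v + 3)*(v - 4)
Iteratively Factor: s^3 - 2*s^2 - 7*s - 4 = (s + 1)*(s^2 - 3*s - 4) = (s + 1)^2*(s - 4)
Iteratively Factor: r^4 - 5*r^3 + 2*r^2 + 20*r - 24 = (r - 2)*(r^3 - 3*r^2 - 4*r + 12) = (r - 2)^2*(r^2 - r - 6) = (r - 2)^2*(r + 2)*(r - 3)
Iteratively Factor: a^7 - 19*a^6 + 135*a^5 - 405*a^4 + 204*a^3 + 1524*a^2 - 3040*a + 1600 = (a - 5)*(a^6 - 14*a^5 + 65*a^4 - 80*a^3 - 196*a^2 + 544*a - 320) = (a - 5)*(a - 4)*(a^5 - 10*a^4 + 25*a^3 + 20*a^2 - 116*a + 80) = (a - 5)^2*(a - 4)*(a^4 - 5*a^3 + 20*a - 16) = (a - 5)^2*(a - 4)*(a + 2)*(a^3 - 7*a^2 + 14*a - 8) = (a - 5)^2*(a - 4)*(a - 2)*(a + 2)*(a^2 - 5*a + 4) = (a - 5)^2*(a - 4)*(a - 2)*(a - 1)*(a + 2)*(a - 4)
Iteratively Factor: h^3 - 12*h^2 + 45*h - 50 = (h - 5)*(h^2 - 7*h + 10) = (h - 5)^2*(h - 2)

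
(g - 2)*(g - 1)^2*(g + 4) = g^4 - 11*g^2 + 18*g - 8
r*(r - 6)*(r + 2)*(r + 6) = r^4 + 2*r^3 - 36*r^2 - 72*r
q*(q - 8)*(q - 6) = q^3 - 14*q^2 + 48*q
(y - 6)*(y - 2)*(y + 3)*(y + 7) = y^4 + 2*y^3 - 47*y^2 - 48*y + 252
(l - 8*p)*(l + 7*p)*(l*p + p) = l^3*p - l^2*p^2 + l^2*p - 56*l*p^3 - l*p^2 - 56*p^3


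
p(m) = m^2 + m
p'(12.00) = 25.00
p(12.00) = 156.00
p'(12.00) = 25.00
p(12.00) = 156.00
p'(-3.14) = -5.28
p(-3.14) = 6.72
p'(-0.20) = 0.60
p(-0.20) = -0.16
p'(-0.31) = 0.38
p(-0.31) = -0.21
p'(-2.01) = -3.02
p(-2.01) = 2.03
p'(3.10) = 7.20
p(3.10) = 12.71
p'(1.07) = 3.14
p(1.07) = 2.21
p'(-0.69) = -0.38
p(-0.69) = -0.21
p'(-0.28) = 0.44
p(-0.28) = -0.20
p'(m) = 2*m + 1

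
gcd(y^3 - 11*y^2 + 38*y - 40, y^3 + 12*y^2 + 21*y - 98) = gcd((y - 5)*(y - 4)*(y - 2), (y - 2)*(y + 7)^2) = y - 2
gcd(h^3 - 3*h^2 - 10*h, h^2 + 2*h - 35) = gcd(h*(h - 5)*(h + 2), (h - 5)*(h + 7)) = h - 5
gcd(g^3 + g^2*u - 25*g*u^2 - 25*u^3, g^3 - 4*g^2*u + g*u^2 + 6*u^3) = g + u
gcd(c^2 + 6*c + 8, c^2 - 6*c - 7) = 1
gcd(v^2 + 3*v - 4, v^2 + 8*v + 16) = v + 4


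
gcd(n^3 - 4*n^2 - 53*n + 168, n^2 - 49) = n + 7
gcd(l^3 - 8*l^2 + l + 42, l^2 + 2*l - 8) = 1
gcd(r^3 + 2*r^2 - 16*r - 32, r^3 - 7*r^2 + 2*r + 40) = r^2 - 2*r - 8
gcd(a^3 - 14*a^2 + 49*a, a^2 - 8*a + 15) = 1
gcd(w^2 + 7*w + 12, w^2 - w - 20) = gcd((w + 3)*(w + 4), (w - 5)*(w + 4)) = w + 4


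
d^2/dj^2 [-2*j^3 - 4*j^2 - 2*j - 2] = -12*j - 8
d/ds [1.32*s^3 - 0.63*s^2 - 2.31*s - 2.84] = 3.96*s^2 - 1.26*s - 2.31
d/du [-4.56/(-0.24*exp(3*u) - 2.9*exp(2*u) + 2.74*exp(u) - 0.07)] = (-3.2832*exp(2*u) - 26.448*exp(u) + 12.4944)*exp(u)/(0.24*exp(3*u) + 2.9*exp(2*u) - 2.74*exp(u) + 0.07)^2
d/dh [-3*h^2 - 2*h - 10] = -6*h - 2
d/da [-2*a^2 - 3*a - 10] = -4*a - 3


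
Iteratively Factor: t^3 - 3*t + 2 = (t - 1)*(t^2 + t - 2) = (t - 1)*(t + 2)*(t - 1)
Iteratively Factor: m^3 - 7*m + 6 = (m - 2)*(m^2 + 2*m - 3) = (m - 2)*(m + 3)*(m - 1)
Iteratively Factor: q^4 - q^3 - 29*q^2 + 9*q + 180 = (q - 3)*(q^3 + 2*q^2 - 23*q - 60) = (q - 3)*(q + 4)*(q^2 - 2*q - 15) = (q - 3)*(q + 3)*(q + 4)*(q - 5)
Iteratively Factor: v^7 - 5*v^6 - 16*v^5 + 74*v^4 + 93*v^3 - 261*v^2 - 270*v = (v - 3)*(v^6 - 2*v^5 - 22*v^4 + 8*v^3 + 117*v^2 + 90*v) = (v - 3)^2*(v^5 + v^4 - 19*v^3 - 49*v^2 - 30*v) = (v - 3)^2*(v + 2)*(v^4 - v^3 - 17*v^2 - 15*v) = v*(v - 3)^2*(v + 2)*(v^3 - v^2 - 17*v - 15) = v*(v - 3)^2*(v + 2)*(v + 3)*(v^2 - 4*v - 5) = v*(v - 5)*(v - 3)^2*(v + 2)*(v + 3)*(v + 1)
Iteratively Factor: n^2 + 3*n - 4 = (n + 4)*(n - 1)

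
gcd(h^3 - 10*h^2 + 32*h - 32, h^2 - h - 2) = h - 2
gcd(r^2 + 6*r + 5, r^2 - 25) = r + 5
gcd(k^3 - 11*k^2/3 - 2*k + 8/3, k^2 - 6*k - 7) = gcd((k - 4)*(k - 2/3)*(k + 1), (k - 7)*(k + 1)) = k + 1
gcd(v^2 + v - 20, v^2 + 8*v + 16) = 1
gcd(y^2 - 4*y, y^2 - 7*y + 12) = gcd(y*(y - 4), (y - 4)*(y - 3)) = y - 4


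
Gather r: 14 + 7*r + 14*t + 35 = 7*r + 14*t + 49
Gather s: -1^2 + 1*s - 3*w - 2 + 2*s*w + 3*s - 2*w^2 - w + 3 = s*(2*w + 4) - 2*w^2 - 4*w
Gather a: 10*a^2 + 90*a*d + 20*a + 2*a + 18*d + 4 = 10*a^2 + a*(90*d + 22) + 18*d + 4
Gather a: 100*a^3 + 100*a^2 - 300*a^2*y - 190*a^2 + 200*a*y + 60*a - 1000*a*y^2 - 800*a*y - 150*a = 100*a^3 + a^2*(-300*y - 90) + a*(-1000*y^2 - 600*y - 90)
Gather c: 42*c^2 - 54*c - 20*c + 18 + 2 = 42*c^2 - 74*c + 20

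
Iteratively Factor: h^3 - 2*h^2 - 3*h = (h - 3)*(h^2 + h) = (h - 3)*(h + 1)*(h)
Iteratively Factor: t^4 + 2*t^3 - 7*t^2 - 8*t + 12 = (t - 2)*(t^3 + 4*t^2 + t - 6) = (t - 2)*(t - 1)*(t^2 + 5*t + 6) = (t - 2)*(t - 1)*(t + 3)*(t + 2)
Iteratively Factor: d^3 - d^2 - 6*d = (d - 3)*(d^2 + 2*d) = d*(d - 3)*(d + 2)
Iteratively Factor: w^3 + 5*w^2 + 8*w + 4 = (w + 2)*(w^2 + 3*w + 2) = (w + 1)*(w + 2)*(w + 2)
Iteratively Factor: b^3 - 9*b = (b - 3)*(b^2 + 3*b) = b*(b - 3)*(b + 3)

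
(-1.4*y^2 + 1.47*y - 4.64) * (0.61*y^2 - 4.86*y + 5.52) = -0.854*y^4 + 7.7007*y^3 - 17.7026*y^2 + 30.6648*y - 25.6128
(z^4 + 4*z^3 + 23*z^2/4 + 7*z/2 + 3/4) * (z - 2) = z^5 + 2*z^4 - 9*z^3/4 - 8*z^2 - 25*z/4 - 3/2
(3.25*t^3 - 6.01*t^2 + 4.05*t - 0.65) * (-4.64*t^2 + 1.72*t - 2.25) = -15.08*t^5 + 33.4764*t^4 - 36.4417*t^3 + 23.5045*t^2 - 10.2305*t + 1.4625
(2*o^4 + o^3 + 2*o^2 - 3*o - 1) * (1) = 2*o^4 + o^3 + 2*o^2 - 3*o - 1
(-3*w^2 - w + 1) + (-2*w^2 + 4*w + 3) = -5*w^2 + 3*w + 4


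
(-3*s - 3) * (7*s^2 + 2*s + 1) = -21*s^3 - 27*s^2 - 9*s - 3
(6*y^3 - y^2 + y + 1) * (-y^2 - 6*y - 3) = -6*y^5 - 35*y^4 - 13*y^3 - 4*y^2 - 9*y - 3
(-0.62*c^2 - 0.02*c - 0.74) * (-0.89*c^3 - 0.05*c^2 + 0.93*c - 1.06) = 0.5518*c^5 + 0.0488*c^4 + 0.083*c^3 + 0.6756*c^2 - 0.667*c + 0.7844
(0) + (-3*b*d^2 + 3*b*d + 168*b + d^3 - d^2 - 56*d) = -3*b*d^2 + 3*b*d + 168*b + d^3 - d^2 - 56*d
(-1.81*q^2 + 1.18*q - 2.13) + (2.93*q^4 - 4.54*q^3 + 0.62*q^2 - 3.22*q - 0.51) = 2.93*q^4 - 4.54*q^3 - 1.19*q^2 - 2.04*q - 2.64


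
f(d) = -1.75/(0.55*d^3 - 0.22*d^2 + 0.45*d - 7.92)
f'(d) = -1.75*(-1.65*d^2 + 0.44*d - 0.45)/(0.55*d^3 - 0.22*d^2 + 0.45*d - 7.92)^2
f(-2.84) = 0.07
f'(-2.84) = 0.05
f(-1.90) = 0.13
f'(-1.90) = 0.07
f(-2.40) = 0.10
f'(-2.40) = 0.06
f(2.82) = -0.44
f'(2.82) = 1.39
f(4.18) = -0.06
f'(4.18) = 0.05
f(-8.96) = 0.00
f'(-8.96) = 0.00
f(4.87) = -0.03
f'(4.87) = 0.02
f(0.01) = 0.22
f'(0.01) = 0.01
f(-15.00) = 0.00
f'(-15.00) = 0.00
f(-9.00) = 0.00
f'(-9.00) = 0.00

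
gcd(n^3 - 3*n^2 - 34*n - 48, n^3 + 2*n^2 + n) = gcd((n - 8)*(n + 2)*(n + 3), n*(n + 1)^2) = 1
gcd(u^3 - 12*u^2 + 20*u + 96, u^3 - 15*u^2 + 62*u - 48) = u^2 - 14*u + 48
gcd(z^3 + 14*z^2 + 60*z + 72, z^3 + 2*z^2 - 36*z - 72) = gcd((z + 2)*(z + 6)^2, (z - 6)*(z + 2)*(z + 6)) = z^2 + 8*z + 12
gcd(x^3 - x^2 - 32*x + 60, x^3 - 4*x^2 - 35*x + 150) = x^2 + x - 30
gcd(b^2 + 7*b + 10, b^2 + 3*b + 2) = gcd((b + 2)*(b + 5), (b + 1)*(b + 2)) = b + 2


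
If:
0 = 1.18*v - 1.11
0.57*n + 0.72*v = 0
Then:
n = -1.19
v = 0.94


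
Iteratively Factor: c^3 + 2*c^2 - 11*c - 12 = (c + 1)*(c^2 + c - 12) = (c - 3)*(c + 1)*(c + 4)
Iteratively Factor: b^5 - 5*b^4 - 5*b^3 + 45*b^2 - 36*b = (b - 4)*(b^4 - b^3 - 9*b^2 + 9*b) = (b - 4)*(b - 3)*(b^3 + 2*b^2 - 3*b) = (b - 4)*(b - 3)*(b + 3)*(b^2 - b) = b*(b - 4)*(b - 3)*(b + 3)*(b - 1)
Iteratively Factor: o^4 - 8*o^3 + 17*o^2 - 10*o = (o - 5)*(o^3 - 3*o^2 + 2*o) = o*(o - 5)*(o^2 - 3*o + 2) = o*(o - 5)*(o - 1)*(o - 2)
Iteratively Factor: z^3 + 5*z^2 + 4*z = (z + 4)*(z^2 + z) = z*(z + 4)*(z + 1)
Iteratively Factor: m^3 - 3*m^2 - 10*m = (m - 5)*(m^2 + 2*m) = (m - 5)*(m + 2)*(m)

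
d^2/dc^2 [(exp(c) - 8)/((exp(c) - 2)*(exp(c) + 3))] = (exp(4*c) - 33*exp(3*c) + 12*exp(2*c) - 194*exp(c) - 12)*exp(c)/(exp(6*c) + 3*exp(5*c) - 15*exp(4*c) - 35*exp(3*c) + 90*exp(2*c) + 108*exp(c) - 216)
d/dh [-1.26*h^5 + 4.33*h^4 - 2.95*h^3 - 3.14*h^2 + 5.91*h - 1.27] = -6.3*h^4 + 17.32*h^3 - 8.85*h^2 - 6.28*h + 5.91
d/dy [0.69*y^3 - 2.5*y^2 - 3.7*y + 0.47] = 2.07*y^2 - 5.0*y - 3.7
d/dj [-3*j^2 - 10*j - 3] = -6*j - 10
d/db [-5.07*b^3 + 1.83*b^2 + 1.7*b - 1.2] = -15.21*b^2 + 3.66*b + 1.7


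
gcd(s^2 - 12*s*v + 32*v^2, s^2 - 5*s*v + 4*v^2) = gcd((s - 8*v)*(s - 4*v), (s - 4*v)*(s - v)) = s - 4*v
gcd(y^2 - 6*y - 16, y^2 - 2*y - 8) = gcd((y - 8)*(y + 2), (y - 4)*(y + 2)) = y + 2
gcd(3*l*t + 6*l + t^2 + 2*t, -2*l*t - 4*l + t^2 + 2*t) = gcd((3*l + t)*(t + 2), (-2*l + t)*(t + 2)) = t + 2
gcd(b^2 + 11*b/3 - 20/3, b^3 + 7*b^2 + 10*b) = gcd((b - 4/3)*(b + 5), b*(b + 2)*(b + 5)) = b + 5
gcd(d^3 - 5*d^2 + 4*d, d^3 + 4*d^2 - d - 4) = d - 1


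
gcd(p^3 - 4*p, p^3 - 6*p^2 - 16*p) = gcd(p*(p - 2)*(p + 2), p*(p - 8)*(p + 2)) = p^2 + 2*p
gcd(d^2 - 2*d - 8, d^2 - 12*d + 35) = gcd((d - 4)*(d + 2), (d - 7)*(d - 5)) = 1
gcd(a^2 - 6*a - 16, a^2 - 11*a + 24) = a - 8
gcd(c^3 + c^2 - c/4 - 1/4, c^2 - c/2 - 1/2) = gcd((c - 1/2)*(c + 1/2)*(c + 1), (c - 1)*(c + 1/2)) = c + 1/2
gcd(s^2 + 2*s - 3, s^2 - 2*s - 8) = 1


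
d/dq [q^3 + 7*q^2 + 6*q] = 3*q^2 + 14*q + 6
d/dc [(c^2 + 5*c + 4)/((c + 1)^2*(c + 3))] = (-c^2 - 8*c - 13)/(c^4 + 8*c^3 + 22*c^2 + 24*c + 9)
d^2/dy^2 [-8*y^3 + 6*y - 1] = -48*y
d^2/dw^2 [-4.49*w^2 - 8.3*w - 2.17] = -8.98000000000000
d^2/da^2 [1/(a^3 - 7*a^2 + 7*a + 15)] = 2*((7 - 3*a)*(a^3 - 7*a^2 + 7*a + 15) + (3*a^2 - 14*a + 7)^2)/(a^3 - 7*a^2 + 7*a + 15)^3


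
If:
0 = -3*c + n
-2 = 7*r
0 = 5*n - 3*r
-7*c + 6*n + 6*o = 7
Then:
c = -2/35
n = -6/35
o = 89/70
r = -2/7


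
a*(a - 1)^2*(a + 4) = a^4 + 2*a^3 - 7*a^2 + 4*a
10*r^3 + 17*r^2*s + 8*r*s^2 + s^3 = (r + s)*(2*r + s)*(5*r + s)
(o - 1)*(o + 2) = o^2 + o - 2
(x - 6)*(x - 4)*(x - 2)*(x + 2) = x^4 - 10*x^3 + 20*x^2 + 40*x - 96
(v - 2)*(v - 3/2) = v^2 - 7*v/2 + 3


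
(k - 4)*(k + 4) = k^2 - 16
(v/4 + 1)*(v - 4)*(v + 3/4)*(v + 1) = v^4/4 + 7*v^3/16 - 61*v^2/16 - 7*v - 3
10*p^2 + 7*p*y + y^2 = (2*p + y)*(5*p + y)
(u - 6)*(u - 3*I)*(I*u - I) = I*u^3 + 3*u^2 - 7*I*u^2 - 21*u + 6*I*u + 18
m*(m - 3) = m^2 - 3*m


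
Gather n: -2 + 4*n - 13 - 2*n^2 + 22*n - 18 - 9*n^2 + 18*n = -11*n^2 + 44*n - 33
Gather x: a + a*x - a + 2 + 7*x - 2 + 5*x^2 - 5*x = 5*x^2 + x*(a + 2)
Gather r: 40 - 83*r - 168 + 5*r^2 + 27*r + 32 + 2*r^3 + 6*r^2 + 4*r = 2*r^3 + 11*r^2 - 52*r - 96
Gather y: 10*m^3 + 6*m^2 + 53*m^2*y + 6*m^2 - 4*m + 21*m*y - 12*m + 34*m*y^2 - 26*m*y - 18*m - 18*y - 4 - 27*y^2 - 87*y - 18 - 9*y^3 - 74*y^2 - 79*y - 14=10*m^3 + 12*m^2 - 34*m - 9*y^3 + y^2*(34*m - 101) + y*(53*m^2 - 5*m - 184) - 36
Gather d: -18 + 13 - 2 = -7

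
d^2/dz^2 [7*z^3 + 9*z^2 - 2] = 42*z + 18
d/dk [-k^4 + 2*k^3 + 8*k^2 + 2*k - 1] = -4*k^3 + 6*k^2 + 16*k + 2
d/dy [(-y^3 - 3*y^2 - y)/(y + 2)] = (-2*y^3 - 9*y^2 - 12*y - 2)/(y^2 + 4*y + 4)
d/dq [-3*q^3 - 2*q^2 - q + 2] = -9*q^2 - 4*q - 1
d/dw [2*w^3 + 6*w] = 6*w^2 + 6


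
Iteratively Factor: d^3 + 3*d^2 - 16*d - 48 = (d + 3)*(d^2 - 16) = (d + 3)*(d + 4)*(d - 4)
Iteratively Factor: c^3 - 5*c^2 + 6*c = (c - 3)*(c^2 - 2*c) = (c - 3)*(c - 2)*(c)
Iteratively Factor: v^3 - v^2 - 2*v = (v + 1)*(v^2 - 2*v) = v*(v + 1)*(v - 2)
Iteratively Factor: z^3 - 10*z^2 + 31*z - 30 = (z - 2)*(z^2 - 8*z + 15) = (z - 3)*(z - 2)*(z - 5)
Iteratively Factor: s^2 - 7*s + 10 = (s - 5)*(s - 2)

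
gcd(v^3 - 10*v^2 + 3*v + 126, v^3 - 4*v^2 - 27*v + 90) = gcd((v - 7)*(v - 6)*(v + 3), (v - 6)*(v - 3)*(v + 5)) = v - 6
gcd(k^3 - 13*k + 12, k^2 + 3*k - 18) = k - 3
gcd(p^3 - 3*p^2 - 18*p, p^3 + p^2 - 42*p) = p^2 - 6*p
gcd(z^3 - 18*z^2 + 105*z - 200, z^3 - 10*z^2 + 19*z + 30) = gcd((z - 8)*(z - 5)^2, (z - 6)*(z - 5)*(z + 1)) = z - 5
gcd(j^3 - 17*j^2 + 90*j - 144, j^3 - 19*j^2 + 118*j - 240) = j^2 - 14*j + 48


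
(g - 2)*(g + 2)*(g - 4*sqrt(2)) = g^3 - 4*sqrt(2)*g^2 - 4*g + 16*sqrt(2)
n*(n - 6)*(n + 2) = n^3 - 4*n^2 - 12*n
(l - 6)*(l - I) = l^2 - 6*l - I*l + 6*I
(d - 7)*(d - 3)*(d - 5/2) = d^3 - 25*d^2/2 + 46*d - 105/2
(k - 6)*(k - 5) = k^2 - 11*k + 30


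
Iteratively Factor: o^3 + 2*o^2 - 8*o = (o + 4)*(o^2 - 2*o) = (o - 2)*(o + 4)*(o)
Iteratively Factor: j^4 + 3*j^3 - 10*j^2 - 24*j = (j + 2)*(j^3 + j^2 - 12*j) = (j - 3)*(j + 2)*(j^2 + 4*j) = j*(j - 3)*(j + 2)*(j + 4)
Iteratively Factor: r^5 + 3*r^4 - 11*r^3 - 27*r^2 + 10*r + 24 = (r - 1)*(r^4 + 4*r^3 - 7*r^2 - 34*r - 24) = (r - 1)*(r + 4)*(r^3 - 7*r - 6) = (r - 1)*(r + 1)*(r + 4)*(r^2 - r - 6) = (r - 1)*(r + 1)*(r + 2)*(r + 4)*(r - 3)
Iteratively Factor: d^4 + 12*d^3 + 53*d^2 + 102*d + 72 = (d + 2)*(d^3 + 10*d^2 + 33*d + 36) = (d + 2)*(d + 3)*(d^2 + 7*d + 12) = (d + 2)*(d + 3)^2*(d + 4)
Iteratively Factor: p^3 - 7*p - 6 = (p - 3)*(p^2 + 3*p + 2) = (p - 3)*(p + 1)*(p + 2)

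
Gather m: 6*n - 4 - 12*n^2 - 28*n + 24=-12*n^2 - 22*n + 20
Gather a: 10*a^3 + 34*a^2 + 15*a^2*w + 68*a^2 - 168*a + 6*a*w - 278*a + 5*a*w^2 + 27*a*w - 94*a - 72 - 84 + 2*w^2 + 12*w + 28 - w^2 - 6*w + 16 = 10*a^3 + a^2*(15*w + 102) + a*(5*w^2 + 33*w - 540) + w^2 + 6*w - 112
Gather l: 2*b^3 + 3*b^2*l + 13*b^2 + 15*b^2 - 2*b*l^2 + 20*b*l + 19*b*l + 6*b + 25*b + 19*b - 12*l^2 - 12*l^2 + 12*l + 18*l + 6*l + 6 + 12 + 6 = 2*b^3 + 28*b^2 + 50*b + l^2*(-2*b - 24) + l*(3*b^2 + 39*b + 36) + 24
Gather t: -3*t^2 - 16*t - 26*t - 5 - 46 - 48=-3*t^2 - 42*t - 99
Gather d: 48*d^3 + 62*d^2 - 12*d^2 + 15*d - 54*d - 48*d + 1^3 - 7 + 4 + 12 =48*d^3 + 50*d^2 - 87*d + 10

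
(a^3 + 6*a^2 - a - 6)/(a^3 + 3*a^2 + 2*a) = (a^2 + 5*a - 6)/(a*(a + 2))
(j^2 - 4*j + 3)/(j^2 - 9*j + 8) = (j - 3)/(j - 8)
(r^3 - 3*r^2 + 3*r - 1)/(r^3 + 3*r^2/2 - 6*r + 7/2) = 2*(r - 1)/(2*r + 7)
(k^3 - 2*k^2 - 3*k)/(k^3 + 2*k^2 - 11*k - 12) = k/(k + 4)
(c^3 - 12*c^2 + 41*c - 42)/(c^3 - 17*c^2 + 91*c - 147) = (c - 2)/(c - 7)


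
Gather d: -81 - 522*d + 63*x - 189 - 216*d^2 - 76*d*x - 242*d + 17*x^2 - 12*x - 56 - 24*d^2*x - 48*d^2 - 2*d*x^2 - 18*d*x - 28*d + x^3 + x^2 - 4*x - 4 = d^2*(-24*x - 264) + d*(-2*x^2 - 94*x - 792) + x^3 + 18*x^2 + 47*x - 330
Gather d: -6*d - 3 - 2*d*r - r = d*(-2*r - 6) - r - 3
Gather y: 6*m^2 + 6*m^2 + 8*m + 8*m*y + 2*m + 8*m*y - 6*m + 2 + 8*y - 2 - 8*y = 12*m^2 + 16*m*y + 4*m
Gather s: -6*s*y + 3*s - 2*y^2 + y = s*(3 - 6*y) - 2*y^2 + y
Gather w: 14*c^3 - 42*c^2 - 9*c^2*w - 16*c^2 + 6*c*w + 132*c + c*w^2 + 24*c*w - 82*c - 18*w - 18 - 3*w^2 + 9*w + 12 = 14*c^3 - 58*c^2 + 50*c + w^2*(c - 3) + w*(-9*c^2 + 30*c - 9) - 6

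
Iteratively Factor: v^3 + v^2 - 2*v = (v)*(v^2 + v - 2) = v*(v - 1)*(v + 2)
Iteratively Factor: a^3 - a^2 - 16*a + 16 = (a + 4)*(a^2 - 5*a + 4) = (a - 1)*(a + 4)*(a - 4)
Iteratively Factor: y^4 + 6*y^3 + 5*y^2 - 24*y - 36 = (y + 3)*(y^3 + 3*y^2 - 4*y - 12) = (y - 2)*(y + 3)*(y^2 + 5*y + 6) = (y - 2)*(y + 2)*(y + 3)*(y + 3)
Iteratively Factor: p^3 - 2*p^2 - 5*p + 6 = (p - 1)*(p^2 - p - 6) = (p - 3)*(p - 1)*(p + 2)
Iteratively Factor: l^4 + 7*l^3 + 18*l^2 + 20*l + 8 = (l + 2)*(l^3 + 5*l^2 + 8*l + 4) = (l + 2)^2*(l^2 + 3*l + 2) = (l + 1)*(l + 2)^2*(l + 2)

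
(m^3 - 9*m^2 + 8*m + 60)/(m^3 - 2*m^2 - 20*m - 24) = (m - 5)/(m + 2)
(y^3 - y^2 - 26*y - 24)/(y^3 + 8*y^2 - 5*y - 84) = (y^2 - 5*y - 6)/(y^2 + 4*y - 21)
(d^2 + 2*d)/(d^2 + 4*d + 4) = d/(d + 2)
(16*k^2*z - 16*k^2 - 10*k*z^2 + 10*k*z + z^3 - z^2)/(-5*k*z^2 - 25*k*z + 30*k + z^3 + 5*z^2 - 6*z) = (16*k^2 - 10*k*z + z^2)/(-5*k*z - 30*k + z^2 + 6*z)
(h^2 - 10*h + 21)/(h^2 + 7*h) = (h^2 - 10*h + 21)/(h*(h + 7))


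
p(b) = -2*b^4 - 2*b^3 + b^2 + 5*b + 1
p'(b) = -8*b^3 - 6*b^2 + 2*b + 5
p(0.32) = 2.62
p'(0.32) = 4.76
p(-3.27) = -163.40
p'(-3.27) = 214.03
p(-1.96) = -19.42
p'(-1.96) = 38.27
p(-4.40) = -580.89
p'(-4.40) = 561.51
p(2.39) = -73.90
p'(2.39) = -133.71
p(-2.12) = -26.45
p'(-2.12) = 50.02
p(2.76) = -135.69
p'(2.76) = -203.38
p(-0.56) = -1.33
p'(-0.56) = 3.40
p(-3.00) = -113.00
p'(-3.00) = 161.00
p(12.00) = -44723.00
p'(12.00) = -14659.00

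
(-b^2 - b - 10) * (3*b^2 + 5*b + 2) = -3*b^4 - 8*b^3 - 37*b^2 - 52*b - 20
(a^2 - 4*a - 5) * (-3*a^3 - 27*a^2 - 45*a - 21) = -3*a^5 - 15*a^4 + 78*a^3 + 294*a^2 + 309*a + 105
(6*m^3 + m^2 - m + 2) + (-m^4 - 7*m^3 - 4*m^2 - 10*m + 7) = -m^4 - m^3 - 3*m^2 - 11*m + 9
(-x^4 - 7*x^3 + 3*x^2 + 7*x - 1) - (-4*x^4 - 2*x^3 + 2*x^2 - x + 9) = 3*x^4 - 5*x^3 + x^2 + 8*x - 10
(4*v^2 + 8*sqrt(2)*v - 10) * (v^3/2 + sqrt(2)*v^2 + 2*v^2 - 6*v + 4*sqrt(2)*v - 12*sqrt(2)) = 2*v^5 + 8*v^4 + 8*sqrt(2)*v^4 - 13*v^3 + 32*sqrt(2)*v^3 - 106*sqrt(2)*v^2 + 44*v^2 - 132*v - 40*sqrt(2)*v + 120*sqrt(2)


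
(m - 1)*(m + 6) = m^2 + 5*m - 6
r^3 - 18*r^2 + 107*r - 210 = (r - 7)*(r - 6)*(r - 5)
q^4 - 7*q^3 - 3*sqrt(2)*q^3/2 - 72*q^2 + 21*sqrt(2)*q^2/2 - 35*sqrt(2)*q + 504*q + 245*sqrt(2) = (q - 7)*(q - 7*sqrt(2))*(q + sqrt(2)/2)*(q + 5*sqrt(2))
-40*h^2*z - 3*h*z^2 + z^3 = z*(-8*h + z)*(5*h + z)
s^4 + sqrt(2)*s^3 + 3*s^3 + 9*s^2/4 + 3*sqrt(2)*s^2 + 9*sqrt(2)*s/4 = s*(s + 3/2)^2*(s + sqrt(2))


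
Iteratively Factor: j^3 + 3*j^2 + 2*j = (j + 2)*(j^2 + j) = j*(j + 2)*(j + 1)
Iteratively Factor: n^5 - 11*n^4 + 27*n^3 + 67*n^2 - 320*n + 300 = (n + 3)*(n^4 - 14*n^3 + 69*n^2 - 140*n + 100) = (n - 5)*(n + 3)*(n^3 - 9*n^2 + 24*n - 20) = (n - 5)*(n - 2)*(n + 3)*(n^2 - 7*n + 10) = (n - 5)*(n - 2)^2*(n + 3)*(n - 5)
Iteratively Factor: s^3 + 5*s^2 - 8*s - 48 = (s + 4)*(s^2 + s - 12) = (s - 3)*(s + 4)*(s + 4)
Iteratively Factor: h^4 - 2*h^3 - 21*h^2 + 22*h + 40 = (h - 2)*(h^3 - 21*h - 20) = (h - 2)*(h + 4)*(h^2 - 4*h - 5) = (h - 2)*(h + 1)*(h + 4)*(h - 5)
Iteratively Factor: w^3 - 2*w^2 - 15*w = (w + 3)*(w^2 - 5*w) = (w - 5)*(w + 3)*(w)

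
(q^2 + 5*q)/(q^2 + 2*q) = (q + 5)/(q + 2)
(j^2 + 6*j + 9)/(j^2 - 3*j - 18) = (j + 3)/(j - 6)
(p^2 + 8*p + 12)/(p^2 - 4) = (p + 6)/(p - 2)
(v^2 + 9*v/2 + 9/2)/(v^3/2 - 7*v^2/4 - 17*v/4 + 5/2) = 2*(2*v^2 + 9*v + 9)/(2*v^3 - 7*v^2 - 17*v + 10)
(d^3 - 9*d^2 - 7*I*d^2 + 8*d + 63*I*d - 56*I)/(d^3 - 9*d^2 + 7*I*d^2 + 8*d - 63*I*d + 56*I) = (d - 7*I)/(d + 7*I)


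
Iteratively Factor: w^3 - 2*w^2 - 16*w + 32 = (w + 4)*(w^2 - 6*w + 8) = (w - 4)*(w + 4)*(w - 2)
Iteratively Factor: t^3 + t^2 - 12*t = (t)*(t^2 + t - 12) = t*(t - 3)*(t + 4)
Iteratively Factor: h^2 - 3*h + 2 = (h - 2)*(h - 1)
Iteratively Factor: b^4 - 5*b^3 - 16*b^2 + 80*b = (b - 5)*(b^3 - 16*b) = (b - 5)*(b - 4)*(b^2 + 4*b) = (b - 5)*(b - 4)*(b + 4)*(b)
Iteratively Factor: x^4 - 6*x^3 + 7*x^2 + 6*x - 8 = (x - 4)*(x^3 - 2*x^2 - x + 2) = (x - 4)*(x - 2)*(x^2 - 1) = (x - 4)*(x - 2)*(x - 1)*(x + 1)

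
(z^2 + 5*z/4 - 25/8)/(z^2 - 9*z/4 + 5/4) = (z + 5/2)/(z - 1)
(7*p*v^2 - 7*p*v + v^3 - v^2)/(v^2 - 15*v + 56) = v*(7*p*v - 7*p + v^2 - v)/(v^2 - 15*v + 56)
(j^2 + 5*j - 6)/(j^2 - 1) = (j + 6)/(j + 1)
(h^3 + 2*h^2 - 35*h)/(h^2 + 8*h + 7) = h*(h - 5)/(h + 1)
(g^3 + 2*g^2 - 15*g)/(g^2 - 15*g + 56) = g*(g^2 + 2*g - 15)/(g^2 - 15*g + 56)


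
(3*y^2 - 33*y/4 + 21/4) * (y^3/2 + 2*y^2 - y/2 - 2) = 3*y^5/2 + 15*y^4/8 - 123*y^3/8 + 69*y^2/8 + 111*y/8 - 21/2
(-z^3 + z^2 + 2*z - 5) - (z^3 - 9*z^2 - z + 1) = -2*z^3 + 10*z^2 + 3*z - 6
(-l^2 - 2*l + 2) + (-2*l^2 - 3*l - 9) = -3*l^2 - 5*l - 7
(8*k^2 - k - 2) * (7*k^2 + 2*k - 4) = 56*k^4 + 9*k^3 - 48*k^2 + 8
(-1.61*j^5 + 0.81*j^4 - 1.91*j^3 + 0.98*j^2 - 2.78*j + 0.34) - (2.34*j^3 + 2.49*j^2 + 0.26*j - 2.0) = -1.61*j^5 + 0.81*j^4 - 4.25*j^3 - 1.51*j^2 - 3.04*j + 2.34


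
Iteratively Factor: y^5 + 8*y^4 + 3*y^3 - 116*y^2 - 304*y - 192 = (y + 4)*(y^4 + 4*y^3 - 13*y^2 - 64*y - 48) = (y + 3)*(y + 4)*(y^3 + y^2 - 16*y - 16) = (y + 1)*(y + 3)*(y + 4)*(y^2 - 16) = (y + 1)*(y + 3)*(y + 4)^2*(y - 4)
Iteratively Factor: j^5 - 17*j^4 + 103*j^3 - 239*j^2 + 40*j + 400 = (j + 1)*(j^4 - 18*j^3 + 121*j^2 - 360*j + 400) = (j - 5)*(j + 1)*(j^3 - 13*j^2 + 56*j - 80) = (j - 5)*(j - 4)*(j + 1)*(j^2 - 9*j + 20) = (j - 5)*(j - 4)^2*(j + 1)*(j - 5)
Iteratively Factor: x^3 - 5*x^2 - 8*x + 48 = (x - 4)*(x^2 - x - 12) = (x - 4)*(x + 3)*(x - 4)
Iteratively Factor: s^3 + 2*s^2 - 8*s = (s + 4)*(s^2 - 2*s) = s*(s + 4)*(s - 2)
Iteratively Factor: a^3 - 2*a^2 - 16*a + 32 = (a - 4)*(a^2 + 2*a - 8) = (a - 4)*(a + 4)*(a - 2)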